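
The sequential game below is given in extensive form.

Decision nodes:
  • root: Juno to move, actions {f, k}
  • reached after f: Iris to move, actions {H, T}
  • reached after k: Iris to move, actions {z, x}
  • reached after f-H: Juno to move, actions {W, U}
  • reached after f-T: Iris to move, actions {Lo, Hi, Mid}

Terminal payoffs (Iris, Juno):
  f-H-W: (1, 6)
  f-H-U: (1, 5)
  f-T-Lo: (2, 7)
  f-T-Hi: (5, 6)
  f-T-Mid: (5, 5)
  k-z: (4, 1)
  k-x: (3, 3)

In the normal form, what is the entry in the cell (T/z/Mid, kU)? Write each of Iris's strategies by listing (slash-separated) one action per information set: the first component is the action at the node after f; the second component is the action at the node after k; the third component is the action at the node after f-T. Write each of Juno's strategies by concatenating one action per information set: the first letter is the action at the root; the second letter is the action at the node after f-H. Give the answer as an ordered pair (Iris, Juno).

Trace the play path from the root:
  Juno plays k
  Iris plays z at [k]
→ terminal payoff (4, 1).
(Iris's choice at the node after f is never reached on this path, so it doesn't affect the outcome.)

(4, 1)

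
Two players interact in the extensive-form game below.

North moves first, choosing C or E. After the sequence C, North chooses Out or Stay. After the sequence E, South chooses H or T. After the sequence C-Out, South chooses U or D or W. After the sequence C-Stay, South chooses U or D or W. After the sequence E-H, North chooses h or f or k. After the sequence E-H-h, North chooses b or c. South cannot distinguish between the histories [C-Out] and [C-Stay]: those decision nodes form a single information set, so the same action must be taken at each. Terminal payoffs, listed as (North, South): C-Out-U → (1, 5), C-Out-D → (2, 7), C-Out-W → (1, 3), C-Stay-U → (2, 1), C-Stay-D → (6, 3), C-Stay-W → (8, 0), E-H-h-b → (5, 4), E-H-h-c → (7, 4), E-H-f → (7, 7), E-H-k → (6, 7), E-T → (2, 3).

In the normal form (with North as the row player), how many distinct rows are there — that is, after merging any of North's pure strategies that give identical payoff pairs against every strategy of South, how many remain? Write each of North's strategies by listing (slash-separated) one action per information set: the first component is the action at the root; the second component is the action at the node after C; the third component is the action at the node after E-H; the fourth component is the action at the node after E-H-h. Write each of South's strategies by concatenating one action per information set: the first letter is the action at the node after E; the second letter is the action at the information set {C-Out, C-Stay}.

6

North has 24 pure strategies: C/Out/h/b, C/Out/h/c, C/Out/f/b, C/Out/f/c, C/Out/k/b, C/Out/k/c, C/Stay/h/b, C/Stay/h/c, C/Stay/f/b, C/Stay/f/c, C/Stay/k/b, C/Stay/k/c, E/Out/h/b, E/Out/h/c, E/Out/f/b, E/Out/f/c, E/Out/k/b, E/Out/k/c, E/Stay/h/b, E/Stay/h/c, E/Stay/f/b, E/Stay/f/c, E/Stay/k/b, E/Stay/k/c. Columns: HU, HD, HW, TU, TD, TW.
{C/Out/h/b, C/Out/h/c, C/Out/f/b, C/Out/f/c, C/Out/k/b, C/Out/k/c} → row (1,5) (2,7) (1,3) (1,5) (2,7) (1,3)
{C/Stay/h/b, C/Stay/h/c, C/Stay/f/b, C/Stay/f/c, C/Stay/k/b, C/Stay/k/c} → row (2,1) (6,3) (8,0) (2,1) (6,3) (8,0)
{E/Out/h/b, E/Stay/h/b} → row (5,4) (5,4) (5,4) (2,3) (2,3) (2,3)
{E/Out/h/c, E/Stay/h/c} → row (7,4) (7,4) (7,4) (2,3) (2,3) (2,3)
{E/Out/f/b, E/Out/f/c, E/Stay/f/b, E/Stay/f/c} → row (7,7) (7,7) (7,7) (2,3) (2,3) (2,3)
{E/Out/k/b, E/Out/k/c, E/Stay/k/b, E/Stay/k/c} → row (6,7) (6,7) (6,7) (2,3) (2,3) (2,3)
That's 6 distinct rows out of 24 strategies.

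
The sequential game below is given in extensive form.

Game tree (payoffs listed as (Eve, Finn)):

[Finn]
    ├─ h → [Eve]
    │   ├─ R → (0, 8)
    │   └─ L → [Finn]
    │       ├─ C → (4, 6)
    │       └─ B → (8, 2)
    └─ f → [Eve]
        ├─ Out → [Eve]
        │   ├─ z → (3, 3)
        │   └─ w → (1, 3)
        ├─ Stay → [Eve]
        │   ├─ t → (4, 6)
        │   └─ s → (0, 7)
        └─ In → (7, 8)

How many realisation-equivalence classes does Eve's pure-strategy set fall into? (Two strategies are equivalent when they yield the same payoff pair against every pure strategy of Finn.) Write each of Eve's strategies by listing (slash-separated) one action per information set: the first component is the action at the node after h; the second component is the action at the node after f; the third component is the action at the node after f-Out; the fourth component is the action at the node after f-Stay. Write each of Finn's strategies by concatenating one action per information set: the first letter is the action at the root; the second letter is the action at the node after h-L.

10

Eve has 24 pure strategies: R/Out/z/t, R/Out/z/s, R/Out/w/t, R/Out/w/s, R/Stay/z/t, R/Stay/z/s, R/Stay/w/t, R/Stay/w/s, R/In/z/t, R/In/z/s, R/In/w/t, R/In/w/s, L/Out/z/t, L/Out/z/s, L/Out/w/t, L/Out/w/s, L/Stay/z/t, L/Stay/z/s, L/Stay/w/t, L/Stay/w/s, L/In/z/t, L/In/z/s, L/In/w/t, L/In/w/s. Columns: hC, hB, fC, fB.
{R/Out/z/t, R/Out/z/s} → row (0,8) (0,8) (3,3) (3,3)
{R/Out/w/t, R/Out/w/s} → row (0,8) (0,8) (1,3) (1,3)
{R/Stay/z/t, R/Stay/w/t} → row (0,8) (0,8) (4,6) (4,6)
{R/Stay/z/s, R/Stay/w/s} → row (0,8) (0,8) (0,7) (0,7)
{R/In/z/t, R/In/z/s, R/In/w/t, R/In/w/s} → row (0,8) (0,8) (7,8) (7,8)
{L/Out/z/t, L/Out/z/s} → row (4,6) (8,2) (3,3) (3,3)
{L/Out/w/t, L/Out/w/s} → row (4,6) (8,2) (1,3) (1,3)
{L/Stay/z/t, L/Stay/w/t} → row (4,6) (8,2) (4,6) (4,6)
{L/Stay/z/s, L/Stay/w/s} → row (4,6) (8,2) (0,7) (0,7)
{L/In/z/t, L/In/z/s, L/In/w/t, L/In/w/s} → row (4,6) (8,2) (7,8) (7,8)
That's 10 distinct rows out of 24 strategies.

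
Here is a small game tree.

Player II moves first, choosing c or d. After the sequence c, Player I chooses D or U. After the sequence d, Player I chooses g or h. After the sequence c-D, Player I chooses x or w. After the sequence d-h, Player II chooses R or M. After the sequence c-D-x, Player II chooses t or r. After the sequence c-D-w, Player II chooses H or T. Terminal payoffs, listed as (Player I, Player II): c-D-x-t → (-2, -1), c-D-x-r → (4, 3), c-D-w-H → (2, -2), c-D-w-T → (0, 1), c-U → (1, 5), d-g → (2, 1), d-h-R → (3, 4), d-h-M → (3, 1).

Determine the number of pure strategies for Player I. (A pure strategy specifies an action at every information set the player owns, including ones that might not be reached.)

Player I owns the node after c with actions {D, U} — two choices.
Player I owns the node after d with actions {g, h} — two choices.
Player I owns the node after c-D with actions {x, w} — two choices.
A pure strategy fixes one action at each information set independently, so the count is the product 2 × 2 × 2 = 8.

8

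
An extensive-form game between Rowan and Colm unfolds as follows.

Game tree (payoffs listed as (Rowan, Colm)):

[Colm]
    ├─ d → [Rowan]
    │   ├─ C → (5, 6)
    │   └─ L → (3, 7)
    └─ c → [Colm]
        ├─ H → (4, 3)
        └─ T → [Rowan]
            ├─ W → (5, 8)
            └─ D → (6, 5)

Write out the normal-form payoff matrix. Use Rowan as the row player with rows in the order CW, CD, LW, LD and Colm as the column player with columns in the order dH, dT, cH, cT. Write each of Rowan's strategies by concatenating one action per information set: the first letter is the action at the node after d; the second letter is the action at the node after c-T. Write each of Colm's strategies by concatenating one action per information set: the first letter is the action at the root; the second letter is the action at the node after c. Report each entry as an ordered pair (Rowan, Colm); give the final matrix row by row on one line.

           dH       dT       cH       cT
  CW    (5,6)    (5,6)    (4,3)    (5,8)
  CD    (5,6)    (5,6)    (4,3)    (6,5)
  LW    (3,7)    (3,7)    (4,3)    (5,8)
  LD    (3,7)    (3,7)    (4,3)    (6,5)

CW: (5,6) (5,6) (4,3) (5,8) | CD: (5,6) (5,6) (4,3) (6,5) | LW: (3,7) (3,7) (4,3) (5,8) | LD: (3,7) (3,7) (4,3) (6,5)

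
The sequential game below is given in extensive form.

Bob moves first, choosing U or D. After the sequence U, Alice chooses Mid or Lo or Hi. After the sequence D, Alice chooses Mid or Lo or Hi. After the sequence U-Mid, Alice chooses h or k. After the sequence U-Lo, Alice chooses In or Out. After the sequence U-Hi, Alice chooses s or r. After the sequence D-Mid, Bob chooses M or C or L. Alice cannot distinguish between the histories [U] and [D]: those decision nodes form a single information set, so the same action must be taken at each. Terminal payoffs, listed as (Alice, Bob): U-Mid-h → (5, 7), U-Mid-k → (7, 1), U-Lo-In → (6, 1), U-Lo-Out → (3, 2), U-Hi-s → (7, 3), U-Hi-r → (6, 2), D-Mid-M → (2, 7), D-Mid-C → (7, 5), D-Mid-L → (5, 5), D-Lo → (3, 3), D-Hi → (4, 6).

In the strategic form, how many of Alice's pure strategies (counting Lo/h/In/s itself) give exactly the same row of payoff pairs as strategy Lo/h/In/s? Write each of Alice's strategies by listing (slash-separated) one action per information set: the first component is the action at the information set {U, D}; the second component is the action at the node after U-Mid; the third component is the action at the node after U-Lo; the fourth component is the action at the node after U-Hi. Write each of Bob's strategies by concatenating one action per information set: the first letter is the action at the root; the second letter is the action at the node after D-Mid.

Row for Lo/h/In/s (columns UM, UC, UL, DM, DC, DL): (6,1) (6,1) (6,1) (3,3) (3,3) (3,3).
Under Lo/h/In/s, Alice's choice at the node after U-Mid and at the node after U-Hi can never be reached regardless of what Bob does, so varying those choices leaves every outcome unchanged.
Holding the reachable choices fixed and varying the unreachable ones freely already gives 2 × 2 = 4 equivalent strategies.
No other strategy reproduces this row, so those 4 are the full class: Lo/h/In/s, Lo/h/In/r, Lo/k/In/s, Lo/k/In/r.

4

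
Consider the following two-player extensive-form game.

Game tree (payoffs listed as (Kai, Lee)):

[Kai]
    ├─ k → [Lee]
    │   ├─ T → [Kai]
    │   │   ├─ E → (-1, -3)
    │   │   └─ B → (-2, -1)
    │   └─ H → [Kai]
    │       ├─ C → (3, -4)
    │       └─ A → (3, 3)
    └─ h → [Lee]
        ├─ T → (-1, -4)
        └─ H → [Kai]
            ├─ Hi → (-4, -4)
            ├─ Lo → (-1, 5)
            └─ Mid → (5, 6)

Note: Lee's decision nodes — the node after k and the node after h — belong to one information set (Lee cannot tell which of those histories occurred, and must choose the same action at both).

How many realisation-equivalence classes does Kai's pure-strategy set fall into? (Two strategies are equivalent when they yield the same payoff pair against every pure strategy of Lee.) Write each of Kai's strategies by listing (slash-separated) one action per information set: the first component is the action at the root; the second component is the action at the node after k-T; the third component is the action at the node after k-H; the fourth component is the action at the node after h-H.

7

Kai has 24 pure strategies: k/E/C/Hi, k/E/C/Lo, k/E/C/Mid, k/E/A/Hi, k/E/A/Lo, k/E/A/Mid, k/B/C/Hi, k/B/C/Lo, k/B/C/Mid, k/B/A/Hi, k/B/A/Lo, k/B/A/Mid, h/E/C/Hi, h/E/C/Lo, h/E/C/Mid, h/E/A/Hi, h/E/A/Lo, h/E/A/Mid, h/B/C/Hi, h/B/C/Lo, h/B/C/Mid, h/B/A/Hi, h/B/A/Lo, h/B/A/Mid. Columns: T, H.
{k/E/C/Hi, k/E/C/Lo, k/E/C/Mid} → row (-1,-3) (3,-4)
{k/E/A/Hi, k/E/A/Lo, k/E/A/Mid} → row (-1,-3) (3,3)
{k/B/C/Hi, k/B/C/Lo, k/B/C/Mid} → row (-2,-1) (3,-4)
{k/B/A/Hi, k/B/A/Lo, k/B/A/Mid} → row (-2,-1) (3,3)
{h/E/C/Hi, h/E/A/Hi, h/B/C/Hi, h/B/A/Hi} → row (-1,-4) (-4,-4)
{h/E/C/Lo, h/E/A/Lo, h/B/C/Lo, h/B/A/Lo} → row (-1,-4) (-1,5)
{h/E/C/Mid, h/E/A/Mid, h/B/C/Mid, h/B/A/Mid} → row (-1,-4) (5,6)
That's 7 distinct rows out of 24 strategies.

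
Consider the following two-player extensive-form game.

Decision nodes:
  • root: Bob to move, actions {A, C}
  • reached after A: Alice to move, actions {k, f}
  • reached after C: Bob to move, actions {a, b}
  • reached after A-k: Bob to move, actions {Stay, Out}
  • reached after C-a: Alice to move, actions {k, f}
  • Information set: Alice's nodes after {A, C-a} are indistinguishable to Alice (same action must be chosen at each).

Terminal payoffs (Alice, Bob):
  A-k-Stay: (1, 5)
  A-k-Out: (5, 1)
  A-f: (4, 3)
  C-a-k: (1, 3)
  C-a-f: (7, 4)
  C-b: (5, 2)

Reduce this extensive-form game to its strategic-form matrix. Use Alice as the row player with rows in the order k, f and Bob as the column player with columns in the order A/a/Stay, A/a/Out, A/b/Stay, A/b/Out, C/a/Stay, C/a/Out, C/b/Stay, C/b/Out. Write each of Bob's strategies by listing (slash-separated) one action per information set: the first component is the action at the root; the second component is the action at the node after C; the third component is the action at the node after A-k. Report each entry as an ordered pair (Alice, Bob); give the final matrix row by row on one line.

k: (1,5) (5,1) (1,5) (5,1) (1,3) (1,3) (5,2) (5,2) | f: (4,3) (4,3) (4,3) (4,3) (7,4) (7,4) (5,2) (5,2)

Row k: A/a/Stay→(1,5), A/a/Out→(5,1), A/b/Stay→(1,5), A/b/Out→(5,1), C/a/Stay→(1,3), C/a/Out→(1,3), C/b/Stay→(5,2), C/b/Out→(5,2)
Row f: A/a/Stay→(4,3), A/a/Out→(4,3), A/b/Stay→(4,3), A/b/Out→(4,3), C/a/Stay→(7,4), C/a/Out→(7,4), C/b/Stay→(5,2), C/b/Out→(5,2)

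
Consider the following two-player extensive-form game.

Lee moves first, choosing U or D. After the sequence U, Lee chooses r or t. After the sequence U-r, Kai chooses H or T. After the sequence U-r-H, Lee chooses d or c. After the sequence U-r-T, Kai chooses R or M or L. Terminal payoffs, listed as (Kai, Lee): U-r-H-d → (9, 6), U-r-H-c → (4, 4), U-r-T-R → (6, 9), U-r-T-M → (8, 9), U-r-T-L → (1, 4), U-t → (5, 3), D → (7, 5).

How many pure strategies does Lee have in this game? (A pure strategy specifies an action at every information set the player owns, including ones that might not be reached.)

Lee owns the root with actions {U, D} — two choices.
Lee owns the node after U with actions {r, t} — two choices.
Lee owns the node after U-r-H with actions {d, c} — two choices.
A pure strategy fixes one action at each information set independently, so the count is the product 2 × 2 × 2 = 8.
(For reference, Kai has 6 pure strategies, giving a 8×6 normal-form matrix.)

8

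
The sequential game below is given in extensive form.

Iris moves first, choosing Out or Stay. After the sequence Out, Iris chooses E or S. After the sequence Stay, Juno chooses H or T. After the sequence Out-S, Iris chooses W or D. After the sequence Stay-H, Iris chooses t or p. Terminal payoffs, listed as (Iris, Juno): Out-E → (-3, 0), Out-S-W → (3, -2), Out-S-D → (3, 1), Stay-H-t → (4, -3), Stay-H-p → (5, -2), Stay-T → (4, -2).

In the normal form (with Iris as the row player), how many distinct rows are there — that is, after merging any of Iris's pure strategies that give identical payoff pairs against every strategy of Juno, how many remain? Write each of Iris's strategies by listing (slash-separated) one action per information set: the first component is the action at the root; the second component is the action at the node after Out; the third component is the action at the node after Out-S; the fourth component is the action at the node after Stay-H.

5

Iris has 16 pure strategies: Out/E/W/t, Out/E/W/p, Out/E/D/t, Out/E/D/p, Out/S/W/t, Out/S/W/p, Out/S/D/t, Out/S/D/p, Stay/E/W/t, Stay/E/W/p, Stay/E/D/t, Stay/E/D/p, Stay/S/W/t, Stay/S/W/p, Stay/S/D/t, Stay/S/D/p. Columns: H, T.
{Out/E/W/t, Out/E/W/p, Out/E/D/t, Out/E/D/p} → row (-3,0) (-3,0)
{Out/S/W/t, Out/S/W/p} → row (3,-2) (3,-2)
{Out/S/D/t, Out/S/D/p} → row (3,1) (3,1)
{Stay/E/W/t, Stay/E/D/t, Stay/S/W/t, Stay/S/D/t} → row (4,-3) (4,-2)
{Stay/E/W/p, Stay/E/D/p, Stay/S/W/p, Stay/S/D/p} → row (5,-2) (4,-2)
That's 5 distinct rows out of 16 strategies.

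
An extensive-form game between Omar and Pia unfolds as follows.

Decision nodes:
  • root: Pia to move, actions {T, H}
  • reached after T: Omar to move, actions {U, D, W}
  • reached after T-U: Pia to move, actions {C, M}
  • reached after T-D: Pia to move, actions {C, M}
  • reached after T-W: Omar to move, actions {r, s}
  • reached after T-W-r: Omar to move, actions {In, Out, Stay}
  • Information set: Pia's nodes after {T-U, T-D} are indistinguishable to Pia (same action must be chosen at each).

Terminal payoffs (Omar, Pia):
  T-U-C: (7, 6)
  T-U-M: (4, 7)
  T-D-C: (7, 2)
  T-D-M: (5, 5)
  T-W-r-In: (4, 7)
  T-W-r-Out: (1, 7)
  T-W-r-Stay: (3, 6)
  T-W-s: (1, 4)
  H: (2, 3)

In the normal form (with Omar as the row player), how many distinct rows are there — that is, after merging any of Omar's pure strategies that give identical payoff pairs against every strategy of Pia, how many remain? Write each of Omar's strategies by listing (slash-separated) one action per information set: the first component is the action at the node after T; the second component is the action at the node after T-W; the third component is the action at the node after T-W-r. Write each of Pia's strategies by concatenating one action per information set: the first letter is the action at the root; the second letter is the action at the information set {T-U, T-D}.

6

Omar has 18 pure strategies: U/r/In, U/r/Out, U/r/Stay, U/s/In, U/s/Out, U/s/Stay, D/r/In, D/r/Out, D/r/Stay, D/s/In, D/s/Out, D/s/Stay, W/r/In, W/r/Out, W/r/Stay, W/s/In, W/s/Out, W/s/Stay. Columns: TC, TM, HC, HM.
{U/r/In, U/r/Out, U/r/Stay, U/s/In, U/s/Out, U/s/Stay} → row (7,6) (4,7) (2,3) (2,3)
{D/r/In, D/r/Out, D/r/Stay, D/s/In, D/s/Out, D/s/Stay} → row (7,2) (5,5) (2,3) (2,3)
{W/r/In} → row (4,7) (4,7) (2,3) (2,3)
{W/r/Out} → row (1,7) (1,7) (2,3) (2,3)
{W/r/Stay} → row (3,6) (3,6) (2,3) (2,3)
{W/s/In, W/s/Out, W/s/Stay} → row (1,4) (1,4) (2,3) (2,3)
That's 6 distinct rows out of 18 strategies.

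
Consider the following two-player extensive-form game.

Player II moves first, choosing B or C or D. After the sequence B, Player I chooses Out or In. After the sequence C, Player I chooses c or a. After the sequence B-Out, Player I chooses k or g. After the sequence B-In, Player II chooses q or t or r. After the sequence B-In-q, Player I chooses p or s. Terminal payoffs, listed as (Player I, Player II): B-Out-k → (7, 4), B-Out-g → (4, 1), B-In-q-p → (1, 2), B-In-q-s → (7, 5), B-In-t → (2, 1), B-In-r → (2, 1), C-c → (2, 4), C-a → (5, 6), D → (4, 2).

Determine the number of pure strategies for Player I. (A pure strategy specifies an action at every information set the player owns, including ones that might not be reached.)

16

Player I owns the node after B with actions {Out, In} — two choices.
Player I owns the node after C with actions {c, a} — two choices.
Player I owns the node after B-Out with actions {k, g} — two choices.
Player I owns the node after B-In-q with actions {p, s} — two choices.
A pure strategy fixes one action at each information set independently, so the count is the product 2 × 2 × 2 × 2 = 16.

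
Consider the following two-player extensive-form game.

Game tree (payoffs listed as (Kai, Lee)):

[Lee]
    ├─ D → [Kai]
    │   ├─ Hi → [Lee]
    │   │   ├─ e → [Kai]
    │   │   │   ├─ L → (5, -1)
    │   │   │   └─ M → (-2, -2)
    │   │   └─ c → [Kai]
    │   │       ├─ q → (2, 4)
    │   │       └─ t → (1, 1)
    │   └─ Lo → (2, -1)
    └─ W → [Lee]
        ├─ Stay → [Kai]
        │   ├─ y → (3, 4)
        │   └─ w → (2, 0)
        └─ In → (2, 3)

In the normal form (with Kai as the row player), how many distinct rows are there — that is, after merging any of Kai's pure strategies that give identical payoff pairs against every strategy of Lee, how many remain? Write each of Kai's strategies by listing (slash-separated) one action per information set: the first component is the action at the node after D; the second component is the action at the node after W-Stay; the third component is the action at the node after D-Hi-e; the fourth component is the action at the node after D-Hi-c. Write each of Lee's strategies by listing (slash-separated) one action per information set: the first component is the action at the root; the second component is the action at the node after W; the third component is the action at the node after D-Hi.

10

Kai has 16 pure strategies: Hi/y/L/q, Hi/y/L/t, Hi/y/M/q, Hi/y/M/t, Hi/w/L/q, Hi/w/L/t, Hi/w/M/q, Hi/w/M/t, Lo/y/L/q, Lo/y/L/t, Lo/y/M/q, Lo/y/M/t, Lo/w/L/q, Lo/w/L/t, Lo/w/M/q, Lo/w/M/t. Columns: D/Stay/e, D/Stay/c, D/In/e, D/In/c, W/Stay/e, W/Stay/c, W/In/e, W/In/c.
{Hi/y/L/q} → row (5,-1) (2,4) (5,-1) (2,4) (3,4) (3,4) (2,3) (2,3)
{Hi/y/L/t} → row (5,-1) (1,1) (5,-1) (1,1) (3,4) (3,4) (2,3) (2,3)
{Hi/y/M/q} → row (-2,-2) (2,4) (-2,-2) (2,4) (3,4) (3,4) (2,3) (2,3)
{Hi/y/M/t} → row (-2,-2) (1,1) (-2,-2) (1,1) (3,4) (3,4) (2,3) (2,3)
{Hi/w/L/q} → row (5,-1) (2,4) (5,-1) (2,4) (2,0) (2,0) (2,3) (2,3)
{Hi/w/L/t} → row (5,-1) (1,1) (5,-1) (1,1) (2,0) (2,0) (2,3) (2,3)
{Hi/w/M/q} → row (-2,-2) (2,4) (-2,-2) (2,4) (2,0) (2,0) (2,3) (2,3)
{Hi/w/M/t} → row (-2,-2) (1,1) (-2,-2) (1,1) (2,0) (2,0) (2,3) (2,3)
{Lo/y/L/q, Lo/y/L/t, Lo/y/M/q, Lo/y/M/t} → row (2,-1) (2,-1) (2,-1) (2,-1) (3,4) (3,4) (2,3) (2,3)
{Lo/w/L/q, Lo/w/L/t, Lo/w/M/q, Lo/w/M/t} → row (2,-1) (2,-1) (2,-1) (2,-1) (2,0) (2,0) (2,3) (2,3)
That's 10 distinct rows out of 16 strategies.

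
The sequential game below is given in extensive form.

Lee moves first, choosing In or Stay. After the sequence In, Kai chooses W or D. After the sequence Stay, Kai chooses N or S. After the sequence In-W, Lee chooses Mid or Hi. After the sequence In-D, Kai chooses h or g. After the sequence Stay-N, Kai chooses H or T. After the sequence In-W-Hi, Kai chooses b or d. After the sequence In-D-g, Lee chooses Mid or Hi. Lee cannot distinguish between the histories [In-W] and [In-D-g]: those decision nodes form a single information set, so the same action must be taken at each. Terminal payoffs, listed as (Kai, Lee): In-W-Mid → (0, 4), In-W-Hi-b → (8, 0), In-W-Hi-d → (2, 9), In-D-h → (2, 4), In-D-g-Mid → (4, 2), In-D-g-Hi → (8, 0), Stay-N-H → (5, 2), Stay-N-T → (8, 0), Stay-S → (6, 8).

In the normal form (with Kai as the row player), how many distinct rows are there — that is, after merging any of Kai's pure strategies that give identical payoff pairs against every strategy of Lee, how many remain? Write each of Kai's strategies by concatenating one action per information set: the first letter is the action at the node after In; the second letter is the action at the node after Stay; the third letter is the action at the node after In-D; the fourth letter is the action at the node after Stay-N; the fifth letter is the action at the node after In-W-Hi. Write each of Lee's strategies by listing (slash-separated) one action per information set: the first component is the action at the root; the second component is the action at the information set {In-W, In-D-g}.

12

Kai has 32 pure strategies: WNhHb, WNhHd, WNhTb, WNhTd, WNgHb, WNgHd, WNgTb, WNgTd, WShHb, WShHd, WShTb, WShTd, WSgHb, WSgHd, WSgTb, WSgTd, DNhHb, DNhHd, DNhTb, DNhTd, DNgHb, DNgHd, DNgTb, DNgTd, DShHb, DShHd, DShTb, DShTd, DSgHb, DSgHd, DSgTb, DSgTd. Columns: In/Mid, In/Hi, Stay/Mid, Stay/Hi.
{WNhHb, WNgHb} → row (0,4) (8,0) (5,2) (5,2)
{WNhHd, WNgHd} → row (0,4) (2,9) (5,2) (5,2)
{WNhTb, WNgTb} → row (0,4) (8,0) (8,0) (8,0)
{WNhTd, WNgTd} → row (0,4) (2,9) (8,0) (8,0)
{WShHb, WShTb, WSgHb, WSgTb} → row (0,4) (8,0) (6,8) (6,8)
{WShHd, WShTd, WSgHd, WSgTd} → row (0,4) (2,9) (6,8) (6,8)
{DNhHb, DNhHd} → row (2,4) (2,4) (5,2) (5,2)
{DNhTb, DNhTd} → row (2,4) (2,4) (8,0) (8,0)
{DNgHb, DNgHd} → row (4,2) (8,0) (5,2) (5,2)
{DNgTb, DNgTd} → row (4,2) (8,0) (8,0) (8,0)
{DShHb, DShHd, DShTb, DShTd} → row (2,4) (2,4) (6,8) (6,8)
{DSgHb, DSgHd, DSgTb, DSgTd} → row (4,2) (8,0) (6,8) (6,8)
That's 12 distinct rows out of 32 strategies.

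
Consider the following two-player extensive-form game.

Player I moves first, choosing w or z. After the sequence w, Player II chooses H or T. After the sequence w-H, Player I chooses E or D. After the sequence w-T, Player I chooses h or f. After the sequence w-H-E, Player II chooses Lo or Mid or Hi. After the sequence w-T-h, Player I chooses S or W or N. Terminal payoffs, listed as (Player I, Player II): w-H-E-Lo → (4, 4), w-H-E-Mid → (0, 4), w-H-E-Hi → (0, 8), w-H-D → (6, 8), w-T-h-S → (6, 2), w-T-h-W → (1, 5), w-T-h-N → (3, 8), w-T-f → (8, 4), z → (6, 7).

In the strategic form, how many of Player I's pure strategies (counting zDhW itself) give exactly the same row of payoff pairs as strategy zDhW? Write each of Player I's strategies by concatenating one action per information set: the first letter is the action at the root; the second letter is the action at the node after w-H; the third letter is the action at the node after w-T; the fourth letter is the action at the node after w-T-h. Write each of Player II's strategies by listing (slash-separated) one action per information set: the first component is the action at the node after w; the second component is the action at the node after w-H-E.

Row for zDhW (columns H/Lo, H/Mid, H/Hi, T/Lo, T/Mid, T/Hi): (6,7) (6,7) (6,7) (6,7) (6,7) (6,7).
Under zDhW, Player I's choice at the node after w-H and at the node after w-T and at the node after w-T-h can never be reached regardless of what Player II does, so varying those choices leaves every outcome unchanged.
Holding the reachable choices fixed and varying the unreachable ones freely already gives 2 × 2 × 3 = 12 equivalent strategies.
No other strategy reproduces this row, so those 12 are the full class: zEhS, zEhW, zEhN, zEfS, zEfW, zEfN, zDhS, zDhW, zDhN, zDfS, zDfW, zDfN.

12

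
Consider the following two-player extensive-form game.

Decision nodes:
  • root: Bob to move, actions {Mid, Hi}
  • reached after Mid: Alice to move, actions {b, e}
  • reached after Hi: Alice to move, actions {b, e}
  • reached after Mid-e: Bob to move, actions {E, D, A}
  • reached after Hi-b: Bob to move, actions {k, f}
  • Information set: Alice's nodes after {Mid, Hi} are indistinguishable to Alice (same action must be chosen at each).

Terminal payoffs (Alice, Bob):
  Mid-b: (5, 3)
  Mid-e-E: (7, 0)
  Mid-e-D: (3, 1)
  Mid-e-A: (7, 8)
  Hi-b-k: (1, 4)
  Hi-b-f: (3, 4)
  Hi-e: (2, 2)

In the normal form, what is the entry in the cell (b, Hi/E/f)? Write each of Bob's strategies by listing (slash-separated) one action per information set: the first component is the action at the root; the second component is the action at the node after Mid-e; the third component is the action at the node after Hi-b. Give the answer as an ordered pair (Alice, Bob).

Trace the play path from the root:
  Bob plays Hi
  Alice plays b at [Hi]
  Bob plays f at [Hi-b]
→ terminal payoff (3, 4).
(Bob's choice at the node after Mid-e is never reached on this path, so it doesn't affect the outcome.)

(3, 4)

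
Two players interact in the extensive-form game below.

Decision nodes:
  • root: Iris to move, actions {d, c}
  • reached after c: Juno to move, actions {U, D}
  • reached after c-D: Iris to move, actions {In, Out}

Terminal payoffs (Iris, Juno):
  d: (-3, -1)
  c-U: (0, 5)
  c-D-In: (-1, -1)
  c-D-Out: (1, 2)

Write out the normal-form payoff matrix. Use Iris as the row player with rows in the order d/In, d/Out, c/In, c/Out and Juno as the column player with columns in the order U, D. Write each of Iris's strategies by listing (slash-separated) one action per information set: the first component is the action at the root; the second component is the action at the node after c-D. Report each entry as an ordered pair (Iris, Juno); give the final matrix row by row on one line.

Row d/In: U→(-3,-1), D→(-3,-1)
Row d/Out: U→(-3,-1), D→(-3,-1)
Row c/In: U→(0,5), D→(-1,-1)
Row c/Out: U→(0,5), D→(1,2)

d/In: (-3,-1) (-3,-1) | d/Out: (-3,-1) (-3,-1) | c/In: (0,5) (-1,-1) | c/Out: (0,5) (1,2)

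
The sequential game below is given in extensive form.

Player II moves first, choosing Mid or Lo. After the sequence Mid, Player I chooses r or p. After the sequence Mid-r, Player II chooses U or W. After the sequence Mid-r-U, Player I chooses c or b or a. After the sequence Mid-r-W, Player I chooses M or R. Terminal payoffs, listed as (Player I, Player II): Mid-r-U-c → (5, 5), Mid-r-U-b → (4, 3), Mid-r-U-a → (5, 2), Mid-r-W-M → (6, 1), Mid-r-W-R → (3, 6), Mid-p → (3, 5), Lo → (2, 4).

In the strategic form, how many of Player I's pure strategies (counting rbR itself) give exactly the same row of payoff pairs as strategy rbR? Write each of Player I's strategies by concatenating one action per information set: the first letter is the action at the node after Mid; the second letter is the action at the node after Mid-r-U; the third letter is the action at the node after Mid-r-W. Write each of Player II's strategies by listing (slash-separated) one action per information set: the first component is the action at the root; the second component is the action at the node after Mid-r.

1

Row for rbR (columns Mid/U, Mid/W, Lo/U, Lo/W): (4,3) (3,6) (2,4) (2,4).
Every one of Player I's information sets is on the play path for some reply by Player II when Player I follows rbR.
Changing the action at any of them therefore changes at least one column, so only rbR itself gives this row.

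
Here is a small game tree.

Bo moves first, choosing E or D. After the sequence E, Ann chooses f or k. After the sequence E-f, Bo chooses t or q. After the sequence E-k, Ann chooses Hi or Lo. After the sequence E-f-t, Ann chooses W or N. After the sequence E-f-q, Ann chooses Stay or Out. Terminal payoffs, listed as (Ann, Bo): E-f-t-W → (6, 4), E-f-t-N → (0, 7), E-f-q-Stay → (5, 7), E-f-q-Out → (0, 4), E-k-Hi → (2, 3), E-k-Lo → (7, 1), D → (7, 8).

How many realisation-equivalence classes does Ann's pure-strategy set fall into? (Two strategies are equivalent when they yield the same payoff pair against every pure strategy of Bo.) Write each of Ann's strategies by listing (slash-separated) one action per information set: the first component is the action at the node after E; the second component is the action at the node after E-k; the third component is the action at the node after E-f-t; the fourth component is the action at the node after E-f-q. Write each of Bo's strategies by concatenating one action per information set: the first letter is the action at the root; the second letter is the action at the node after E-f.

Ann has 16 pure strategies: f/Hi/W/Stay, f/Hi/W/Out, f/Hi/N/Stay, f/Hi/N/Out, f/Lo/W/Stay, f/Lo/W/Out, f/Lo/N/Stay, f/Lo/N/Out, k/Hi/W/Stay, k/Hi/W/Out, k/Hi/N/Stay, k/Hi/N/Out, k/Lo/W/Stay, k/Lo/W/Out, k/Lo/N/Stay, k/Lo/N/Out. Columns: Et, Eq, Dt, Dq.
{f/Hi/W/Stay, f/Lo/W/Stay} → row (6,4) (5,7) (7,8) (7,8)
{f/Hi/W/Out, f/Lo/W/Out} → row (6,4) (0,4) (7,8) (7,8)
{f/Hi/N/Stay, f/Lo/N/Stay} → row (0,7) (5,7) (7,8) (7,8)
{f/Hi/N/Out, f/Lo/N/Out} → row (0,7) (0,4) (7,8) (7,8)
{k/Hi/W/Stay, k/Hi/W/Out, k/Hi/N/Stay, k/Hi/N/Out} → row (2,3) (2,3) (7,8) (7,8)
{k/Lo/W/Stay, k/Lo/W/Out, k/Lo/N/Stay, k/Lo/N/Out} → row (7,1) (7,1) (7,8) (7,8)
That's 6 distinct rows out of 16 strategies.

6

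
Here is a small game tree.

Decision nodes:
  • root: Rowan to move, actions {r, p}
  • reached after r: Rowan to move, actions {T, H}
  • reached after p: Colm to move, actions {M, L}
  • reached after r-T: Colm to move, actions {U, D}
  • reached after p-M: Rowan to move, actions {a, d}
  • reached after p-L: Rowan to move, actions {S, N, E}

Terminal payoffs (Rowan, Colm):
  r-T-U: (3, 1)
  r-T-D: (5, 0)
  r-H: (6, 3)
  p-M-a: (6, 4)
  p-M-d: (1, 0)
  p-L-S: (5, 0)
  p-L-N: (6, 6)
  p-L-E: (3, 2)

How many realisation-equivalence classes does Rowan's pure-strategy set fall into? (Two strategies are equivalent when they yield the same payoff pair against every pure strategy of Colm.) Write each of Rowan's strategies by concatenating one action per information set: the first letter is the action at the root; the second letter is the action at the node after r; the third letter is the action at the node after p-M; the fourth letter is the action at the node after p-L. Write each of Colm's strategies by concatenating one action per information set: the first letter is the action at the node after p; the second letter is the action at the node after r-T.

8

Rowan has 24 pure strategies: rTaS, rTaN, rTaE, rTdS, rTdN, rTdE, rHaS, rHaN, rHaE, rHdS, rHdN, rHdE, pTaS, pTaN, pTaE, pTdS, pTdN, pTdE, pHaS, pHaN, pHaE, pHdS, pHdN, pHdE. Columns: MU, MD, LU, LD.
{rTaS, rTaN, rTaE, rTdS, rTdN, rTdE} → row (3,1) (5,0) (3,1) (5,0)
{rHaS, rHaN, rHaE, rHdS, rHdN, rHdE} → row (6,3) (6,3) (6,3) (6,3)
{pTaS, pHaS} → row (6,4) (6,4) (5,0) (5,0)
{pTaN, pHaN} → row (6,4) (6,4) (6,6) (6,6)
{pTaE, pHaE} → row (6,4) (6,4) (3,2) (3,2)
{pTdS, pHdS} → row (1,0) (1,0) (5,0) (5,0)
{pTdN, pHdN} → row (1,0) (1,0) (6,6) (6,6)
{pTdE, pHdE} → row (1,0) (1,0) (3,2) (3,2)
That's 8 distinct rows out of 24 strategies.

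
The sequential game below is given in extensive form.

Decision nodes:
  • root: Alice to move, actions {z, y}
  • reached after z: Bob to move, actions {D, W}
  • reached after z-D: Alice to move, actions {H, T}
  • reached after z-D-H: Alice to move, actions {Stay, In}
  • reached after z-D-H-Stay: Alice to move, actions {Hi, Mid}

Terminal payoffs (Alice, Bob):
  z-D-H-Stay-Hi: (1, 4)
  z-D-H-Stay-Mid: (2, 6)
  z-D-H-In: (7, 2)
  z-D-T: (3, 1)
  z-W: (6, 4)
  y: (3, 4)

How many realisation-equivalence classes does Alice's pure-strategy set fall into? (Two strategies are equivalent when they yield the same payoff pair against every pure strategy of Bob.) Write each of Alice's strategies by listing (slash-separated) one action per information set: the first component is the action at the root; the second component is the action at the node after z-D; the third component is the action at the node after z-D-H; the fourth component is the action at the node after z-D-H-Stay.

5

Alice has 16 pure strategies: z/H/Stay/Hi, z/H/Stay/Mid, z/H/In/Hi, z/H/In/Mid, z/T/Stay/Hi, z/T/Stay/Mid, z/T/In/Hi, z/T/In/Mid, y/H/Stay/Hi, y/H/Stay/Mid, y/H/In/Hi, y/H/In/Mid, y/T/Stay/Hi, y/T/Stay/Mid, y/T/In/Hi, y/T/In/Mid. Columns: D, W.
{z/H/Stay/Hi} → row (1,4) (6,4)
{z/H/Stay/Mid} → row (2,6) (6,4)
{z/H/In/Hi, z/H/In/Mid} → row (7,2) (6,4)
{z/T/Stay/Hi, z/T/Stay/Mid, z/T/In/Hi, z/T/In/Mid} → row (3,1) (6,4)
{y/H/Stay/Hi, y/H/Stay/Mid, y/H/In/Hi, y/H/In/Mid, y/T/Stay/Hi, y/T/Stay/Mid, y/T/In/Hi, y/T/In/Mid} → row (3,4) (3,4)
That's 5 distinct rows out of 16 strategies.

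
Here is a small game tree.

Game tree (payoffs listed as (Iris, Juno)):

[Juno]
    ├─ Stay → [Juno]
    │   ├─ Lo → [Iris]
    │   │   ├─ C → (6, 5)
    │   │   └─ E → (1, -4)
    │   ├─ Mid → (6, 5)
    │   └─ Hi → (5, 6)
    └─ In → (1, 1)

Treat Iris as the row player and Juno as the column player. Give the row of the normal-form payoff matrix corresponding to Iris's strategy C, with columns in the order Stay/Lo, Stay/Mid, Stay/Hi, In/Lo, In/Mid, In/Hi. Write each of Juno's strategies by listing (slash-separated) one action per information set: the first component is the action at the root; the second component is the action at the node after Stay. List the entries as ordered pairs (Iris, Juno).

(6,5) (6,5) (5,6) (1,1) (1,1) (1,1)

vs Stay/Lo: Juno plays Stay → Juno plays Lo at [Stay] → Iris plays C at [Stay-Lo] → (6, 5)
vs Stay/Mid: Juno plays Stay → Juno plays Mid at [Stay] → (6, 5)
vs Stay/Hi: Juno plays Stay → Juno plays Hi at [Stay] → (5, 6)
vs In/Lo: Juno plays In → (1, 1)
vs In/Mid: Juno plays In → (1, 1)
vs In/Hi: Juno plays In → (1, 1)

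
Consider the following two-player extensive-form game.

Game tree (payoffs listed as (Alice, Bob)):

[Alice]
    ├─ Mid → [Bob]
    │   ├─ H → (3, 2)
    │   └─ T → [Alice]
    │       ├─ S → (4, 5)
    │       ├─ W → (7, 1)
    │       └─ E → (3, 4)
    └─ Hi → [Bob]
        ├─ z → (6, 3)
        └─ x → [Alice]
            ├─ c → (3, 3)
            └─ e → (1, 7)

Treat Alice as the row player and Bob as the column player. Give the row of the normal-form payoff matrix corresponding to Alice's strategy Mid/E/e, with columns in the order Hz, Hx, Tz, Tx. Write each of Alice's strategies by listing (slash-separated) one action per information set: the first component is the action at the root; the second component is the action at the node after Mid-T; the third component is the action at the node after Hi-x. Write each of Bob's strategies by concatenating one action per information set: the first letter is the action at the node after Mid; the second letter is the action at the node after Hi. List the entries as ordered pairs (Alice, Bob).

(3,2) (3,2) (3,4) (3,4)

vs Hz: Alice plays Mid → Bob plays H at [Mid] → (3, 2)
vs Hx: Alice plays Mid → Bob plays H at [Mid] → (3, 2)
vs Tz: Alice plays Mid → Bob plays T at [Mid] → Alice plays E at [Mid-T] → (3, 4)
vs Tx: Alice plays Mid → Bob plays T at [Mid] → Alice plays E at [Mid-T] → (3, 4)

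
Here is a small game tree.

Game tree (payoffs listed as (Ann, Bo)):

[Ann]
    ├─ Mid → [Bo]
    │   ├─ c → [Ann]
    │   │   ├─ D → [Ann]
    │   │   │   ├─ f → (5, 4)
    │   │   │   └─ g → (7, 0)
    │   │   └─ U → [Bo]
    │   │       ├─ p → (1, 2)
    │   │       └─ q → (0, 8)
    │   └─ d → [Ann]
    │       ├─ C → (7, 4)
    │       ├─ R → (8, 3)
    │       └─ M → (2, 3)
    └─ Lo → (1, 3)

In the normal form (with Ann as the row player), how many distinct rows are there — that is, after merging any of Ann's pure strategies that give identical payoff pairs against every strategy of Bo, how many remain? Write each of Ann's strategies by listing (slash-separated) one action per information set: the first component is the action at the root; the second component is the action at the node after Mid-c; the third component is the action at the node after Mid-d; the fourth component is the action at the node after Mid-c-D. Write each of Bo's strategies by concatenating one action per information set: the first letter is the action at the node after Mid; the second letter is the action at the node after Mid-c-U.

10

Ann has 24 pure strategies: Mid/D/C/f, Mid/D/C/g, Mid/D/R/f, Mid/D/R/g, Mid/D/M/f, Mid/D/M/g, Mid/U/C/f, Mid/U/C/g, Mid/U/R/f, Mid/U/R/g, Mid/U/M/f, Mid/U/M/g, Lo/D/C/f, Lo/D/C/g, Lo/D/R/f, Lo/D/R/g, Lo/D/M/f, Lo/D/M/g, Lo/U/C/f, Lo/U/C/g, Lo/U/R/f, Lo/U/R/g, Lo/U/M/f, Lo/U/M/g. Columns: cp, cq, dp, dq.
{Mid/D/C/f} → row (5,4) (5,4) (7,4) (7,4)
{Mid/D/C/g} → row (7,0) (7,0) (7,4) (7,4)
{Mid/D/R/f} → row (5,4) (5,4) (8,3) (8,3)
{Mid/D/R/g} → row (7,0) (7,0) (8,3) (8,3)
{Mid/D/M/f} → row (5,4) (5,4) (2,3) (2,3)
{Mid/D/M/g} → row (7,0) (7,0) (2,3) (2,3)
{Mid/U/C/f, Mid/U/C/g} → row (1,2) (0,8) (7,4) (7,4)
{Mid/U/R/f, Mid/U/R/g} → row (1,2) (0,8) (8,3) (8,3)
{Mid/U/M/f, Mid/U/M/g} → row (1,2) (0,8) (2,3) (2,3)
{Lo/D/C/f, Lo/D/C/g, Lo/D/R/f, Lo/D/R/g, Lo/D/M/f, Lo/D/M/g, Lo/U/C/f, Lo/U/C/g, Lo/U/R/f, Lo/U/R/g, Lo/U/M/f, Lo/U/M/g} → row (1,3) (1,3) (1,3) (1,3)
That's 10 distinct rows out of 24 strategies.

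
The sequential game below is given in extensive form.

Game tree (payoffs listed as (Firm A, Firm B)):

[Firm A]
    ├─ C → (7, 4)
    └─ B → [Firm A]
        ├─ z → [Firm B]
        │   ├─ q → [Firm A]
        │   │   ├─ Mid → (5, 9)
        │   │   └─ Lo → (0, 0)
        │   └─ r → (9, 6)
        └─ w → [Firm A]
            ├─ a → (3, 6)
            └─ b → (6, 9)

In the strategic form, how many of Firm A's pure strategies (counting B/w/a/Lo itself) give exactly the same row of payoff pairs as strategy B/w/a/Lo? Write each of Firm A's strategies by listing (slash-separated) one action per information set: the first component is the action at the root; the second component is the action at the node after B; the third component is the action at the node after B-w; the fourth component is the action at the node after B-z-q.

2

Row for B/w/a/Lo (columns q, r): (3,6) (3,6).
Under B/w/a/Lo, Firm A's choice at the node after B-z-q can never be reached regardless of what Firm B does, so varying those choices leaves every outcome unchanged.
Holding the reachable choices fixed and varying the unreachable one freely already gives 2 equivalent strategies.
No other strategy reproduces this row, so those 2 are the full class: B/w/a/Mid, B/w/a/Lo.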